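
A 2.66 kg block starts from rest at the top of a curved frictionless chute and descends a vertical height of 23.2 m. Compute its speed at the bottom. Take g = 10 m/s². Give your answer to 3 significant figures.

Equating total energy at the two states: mgh = ½mv²
v = √(2gh) = √(2 × 10 × 23.2) = √464.00 = 21.54 m/s

v = 21.5 m/s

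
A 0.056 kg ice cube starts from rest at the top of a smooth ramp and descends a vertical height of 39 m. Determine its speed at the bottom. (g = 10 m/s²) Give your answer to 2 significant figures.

v = 28 m/s

Energy conservation between the two points: mgh = ½mv²
v = √(2gh) = √(2 × 10 × 39) = √780.00 = 27.93 m/s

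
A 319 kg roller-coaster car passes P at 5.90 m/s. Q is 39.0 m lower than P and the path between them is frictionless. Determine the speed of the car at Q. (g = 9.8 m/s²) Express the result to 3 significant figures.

Equating total energy at the two states: ½mv₀² + mgh = ½mv²
v² = v₀² + 2gh = (5.90)² + 2(9.8)(39.0) = 799.21
v = √799.21 = 28.27 m/s

v = 28.3 m/s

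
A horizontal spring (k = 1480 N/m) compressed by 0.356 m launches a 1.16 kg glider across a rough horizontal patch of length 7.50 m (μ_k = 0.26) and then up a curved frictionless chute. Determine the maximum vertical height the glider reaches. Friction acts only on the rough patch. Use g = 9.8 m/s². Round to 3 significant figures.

Spring energy: E₀ = ½kx² = ½(1480)(0.356)² = 93.785 J
Friction: W_f = μ_k mg d = (0.26)(1.16)(9.8)(7.50) = 22.17 J
Energy at base of ramp: E = 93.785 − 22.17 = 71.617 J
At max height all remaining energy is PE: mgh = E ⇒ h = E/(mg) = 71.617/(1.16 × 9.8) = 6.300 m

h = 6.30 m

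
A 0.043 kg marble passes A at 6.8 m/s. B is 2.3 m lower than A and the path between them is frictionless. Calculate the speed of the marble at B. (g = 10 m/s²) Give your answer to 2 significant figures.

Equating total energy at the two states: ½mv₀² + mgh = ½mv²
v² = v₀² + 2gh = (6.8)² + 2(10)(2.3) = 92.240
v = √92.240 = 9.604 m/s

v = 9.6 m/s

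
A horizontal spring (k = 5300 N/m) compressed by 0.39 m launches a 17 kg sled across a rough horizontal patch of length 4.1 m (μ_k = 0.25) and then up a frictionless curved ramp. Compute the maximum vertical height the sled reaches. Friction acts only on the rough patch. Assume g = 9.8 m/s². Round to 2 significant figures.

h = 1.4 m

Spring energy: E₀ = ½kx² = ½(5300)(0.39)² = 403.06 J
Friction: W_f = μ_k mg d = (0.25)(17)(9.8)(4.1) = 170.8 J
Energy at base of ramp: E = 403.06 − 170.8 = 232.30 J
At max height all remaining energy is PE: mgh = E ⇒ h = E/(mg) = 232.30/(17 × 9.8) = 1.394 m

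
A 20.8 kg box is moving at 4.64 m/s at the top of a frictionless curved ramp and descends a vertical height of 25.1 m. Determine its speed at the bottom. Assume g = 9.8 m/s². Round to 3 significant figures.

Equating total energy at the two states: ½mv₀² + mgh = ½mv²
v² = v₀² + 2gh = (4.64)² + 2(9.8)(25.1) = 513.49
v = √513.49 = 22.66 m/s

v = 22.7 m/s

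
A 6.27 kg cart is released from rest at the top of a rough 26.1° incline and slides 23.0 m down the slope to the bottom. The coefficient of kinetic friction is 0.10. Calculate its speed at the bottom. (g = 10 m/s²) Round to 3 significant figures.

Energy: mgh = ½mv² + W_f, with h = L sinθ and W_f = μ_k (mg cosθ) L
mgh = mgL sinθ = (6.27)(10)(23.0)sin26.1° = 634.44 J
W_f = μ_k mg cosθ · L = (0.10)(6.27)(10)cos26.1°·23.0 = 129.5 J
½mv² = 634.44 − 129.5 = 504.93 J
v = √(2 × 504.93/6.27) = 12.69 m/s

v = 12.7 m/s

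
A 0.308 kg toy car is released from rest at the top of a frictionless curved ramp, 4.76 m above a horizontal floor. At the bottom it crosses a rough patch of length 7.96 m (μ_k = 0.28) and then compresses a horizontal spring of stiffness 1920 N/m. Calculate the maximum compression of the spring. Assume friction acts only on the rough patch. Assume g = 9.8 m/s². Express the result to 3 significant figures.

x = 0.0892 m

Initial energy: E₁ = mgh = (0.308)(9.8)(4.76) = 14.368 J
Friction removes W_f = μ_k mg d = (0.28)(0.308)(9.8)(7.96) = 6.727 J
Energy reaching the spring: E = 14.368 − 6.727 = 7.6402 J
At max compression ½kx² = E ⇒ x = √(2E/k) = √(2 × 7.6402/1920) = 0.08921 m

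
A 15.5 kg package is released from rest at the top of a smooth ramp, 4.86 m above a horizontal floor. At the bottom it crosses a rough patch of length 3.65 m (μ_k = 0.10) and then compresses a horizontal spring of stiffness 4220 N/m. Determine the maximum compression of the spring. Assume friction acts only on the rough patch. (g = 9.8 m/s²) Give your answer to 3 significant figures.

x = 0.569 m

Initial energy: E₁ = mgh = (15.5)(9.8)(4.86) = 738.23 J
Friction removes W_f = μ_k mg d = (0.10)(15.5)(9.8)(3.65) = 55.44 J
Energy reaching the spring: E = 738.23 − 55.44 = 682.79 J
At max compression ½kx² = E ⇒ x = √(2E/k) = √(2 × 682.79/4220) = 0.5689 m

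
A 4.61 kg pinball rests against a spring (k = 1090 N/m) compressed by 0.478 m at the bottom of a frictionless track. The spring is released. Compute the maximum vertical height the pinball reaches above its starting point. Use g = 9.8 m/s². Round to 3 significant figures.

Energy conservation from release to the highest point: ½kx² = mgh
h = kx²/(2mg) = (1090)(0.478)²/(2 × 4.61 × 9.8) = 2.756 m

h = 2.76 m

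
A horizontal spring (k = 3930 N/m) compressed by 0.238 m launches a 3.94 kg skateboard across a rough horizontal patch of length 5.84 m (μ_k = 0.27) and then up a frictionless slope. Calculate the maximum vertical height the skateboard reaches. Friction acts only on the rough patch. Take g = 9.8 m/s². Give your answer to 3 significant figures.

Spring energy: E₀ = ½kx² = ½(3930)(0.238)² = 111.31 J
Friction: W_f = μ_k mg d = (0.27)(3.94)(9.8)(5.84) = 60.88 J
Energy at base of ramp: E = 111.31 − 60.88 = 50.422 J
At max height all remaining energy is PE: mgh = E ⇒ h = E/(mg) = 50.422/(3.94 × 9.8) = 1.306 m

h = 1.31 m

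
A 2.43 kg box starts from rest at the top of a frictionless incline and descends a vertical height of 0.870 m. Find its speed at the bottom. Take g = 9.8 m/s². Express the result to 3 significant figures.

By conservation of mechanical energy, mgh = ½mv²
v = √(2gh) = √(2 × 9.8 × 0.870) = √17.052 = 4.129 m/s

v = 4.13 m/s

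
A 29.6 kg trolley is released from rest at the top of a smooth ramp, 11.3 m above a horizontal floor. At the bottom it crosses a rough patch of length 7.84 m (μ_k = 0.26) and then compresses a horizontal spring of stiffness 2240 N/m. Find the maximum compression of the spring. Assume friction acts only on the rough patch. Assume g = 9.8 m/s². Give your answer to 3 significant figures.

x = 1.55 m

Initial energy: E₁ = mgh = (29.6)(9.8)(11.3) = 3277.9 J
Friction removes W_f = μ_k mg d = (0.26)(29.6)(9.8)(7.84) = 591.3 J
Energy reaching the spring: E = 3277.9 − 591.3 = 2686.6 J
At max compression ½kx² = E ⇒ x = √(2E/k) = √(2 × 2686.6/2240) = 1.549 m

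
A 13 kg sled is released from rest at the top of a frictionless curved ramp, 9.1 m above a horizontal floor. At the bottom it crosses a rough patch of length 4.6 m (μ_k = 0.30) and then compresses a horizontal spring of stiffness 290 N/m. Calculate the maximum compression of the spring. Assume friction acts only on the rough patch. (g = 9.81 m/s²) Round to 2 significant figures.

x = 2.6 m

Initial energy: E₁ = mgh = (13)(9.81)(9.1) = 1160.5 J
Friction removes W_f = μ_k mg d = (0.30)(13)(9.81)(4.6) = 176.0 J
Energy reaching the spring: E = 1160.5 − 176.0 = 984.53 J
At max compression ½kx² = E ⇒ x = √(2E/k) = √(2 × 984.53/290) = 2.606 m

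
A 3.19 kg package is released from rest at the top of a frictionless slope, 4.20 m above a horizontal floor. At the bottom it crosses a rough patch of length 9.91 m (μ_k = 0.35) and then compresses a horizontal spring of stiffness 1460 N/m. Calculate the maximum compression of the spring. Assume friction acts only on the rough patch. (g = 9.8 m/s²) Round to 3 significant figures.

x = 0.177 m

Initial energy: E₁ = mgh = (3.19)(9.8)(4.20) = 131.30 J
Friction removes W_f = μ_k mg d = (0.35)(3.19)(9.8)(9.91) = 108.4 J
Energy reaching the spring: E = 131.30 − 108.4 = 22.868 J
At max compression ½kx² = E ⇒ x = √(2E/k) = √(2 × 22.868/1460) = 0.1770 m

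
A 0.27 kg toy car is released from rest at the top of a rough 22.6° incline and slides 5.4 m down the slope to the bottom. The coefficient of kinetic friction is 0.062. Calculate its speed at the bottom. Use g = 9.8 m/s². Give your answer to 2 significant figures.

Energy: mgh = ½mv² + W_f, with h = L sinθ and W_f = μ_k (mg cosθ) L
mgh = mgL sinθ = (0.27)(9.8)(5.4)sin22.6° = 5.4910 J
W_f = μ_k mg cosθ · L = (0.062)(0.27)(9.8)cos22.6°·5.4 = 0.8179 J
½mv² = 5.4910 − 0.8179 = 4.6731 J
v = √(2 × 4.6731/0.27) = 5.884 m/s

v = 5.9 m/s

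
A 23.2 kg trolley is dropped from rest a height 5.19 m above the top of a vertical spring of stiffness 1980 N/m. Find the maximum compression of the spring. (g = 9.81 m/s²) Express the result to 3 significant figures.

Take the reference level at the top of the uncompressed spring. At max compression the trolley has fallen H + x and is momentarily at rest:
mg(H + x) = ½kx²
½(1980)x² − (23.2)(9.81)x − (23.2)(9.81)(5.19) = 0
990.0x² − 227.6x − 1181 = 0
x = [227.6 + √(51798 + 4.6776e+06)]/(2 × 990.0) = 1.213 m

x = 1.21 m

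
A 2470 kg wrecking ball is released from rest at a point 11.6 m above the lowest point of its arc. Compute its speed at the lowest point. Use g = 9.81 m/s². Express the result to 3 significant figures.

Energy conservation between the two points: mgh = ½mv²
The mass cancels from both sides.
v = √(2gh) = √(2 × 9.81 × 11.6) = √227.59 = 15.09 m/s

v = 15.1 m/s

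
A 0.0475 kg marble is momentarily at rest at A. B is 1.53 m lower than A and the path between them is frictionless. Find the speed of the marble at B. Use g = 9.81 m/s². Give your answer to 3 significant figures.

Energy conservation between the two points: mgh = ½mv²
v = √(2gh) = √(2 × 9.81 × 1.53) = √30.019 = 5.479 m/s

v = 5.48 m/s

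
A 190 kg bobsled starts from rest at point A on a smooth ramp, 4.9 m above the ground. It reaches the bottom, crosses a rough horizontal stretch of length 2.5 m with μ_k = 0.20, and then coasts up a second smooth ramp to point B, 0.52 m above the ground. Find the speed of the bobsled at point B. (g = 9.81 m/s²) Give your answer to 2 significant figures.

v = 8.7 m/s

Energy at A: mgh₁ = (190)(9.81)(4.9) = 9133.1 J
Friction loss: W_f = μ_k mg d = 932.0 J
At B: ½mv² + mgh₂ = mgh₁ − W_f
½mv² = 9133.1 − 932.0 − 969.23 = 7231.9 J
v = √(2 × 7231.9/190) = 8.725 m/s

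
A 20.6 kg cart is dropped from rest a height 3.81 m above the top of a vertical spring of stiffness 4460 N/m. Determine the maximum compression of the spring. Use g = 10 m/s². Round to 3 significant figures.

x = 0.641 m

Take the reference level at the top of the uncompressed spring. At max compression the cart has fallen H + x and is momentarily at rest:
mg(H + x) = ½kx²
½(4460)x² − (20.6)(10)x − (20.6)(10)(3.81) = 0
2230x² − 206.0x − 784.9 = 0
x = [206.0 + √(42436 + 7.0010e+06)]/(2 × 2230) = 0.6412 m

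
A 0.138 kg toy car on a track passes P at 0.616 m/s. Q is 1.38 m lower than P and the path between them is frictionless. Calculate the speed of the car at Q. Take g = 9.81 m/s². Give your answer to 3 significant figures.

v = 5.24 m/s

By conservation of mechanical energy, ½mv₀² + mgh = ½mv²
The mass cancels from both sides.
v² = v₀² + 2gh = (0.616)² + 2(9.81)(1.38) = 27.455
v = √27.455 = 5.240 m/s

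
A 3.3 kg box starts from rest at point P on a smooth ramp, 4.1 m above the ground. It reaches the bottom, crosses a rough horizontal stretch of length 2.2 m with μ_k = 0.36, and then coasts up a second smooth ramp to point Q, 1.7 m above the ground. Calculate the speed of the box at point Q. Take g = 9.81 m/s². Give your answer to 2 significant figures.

v = 5.6 m/s

Energy at P: mgh₁ = (3.3)(9.81)(4.1) = 132.73 J
Friction loss: W_f = μ_k mg d = 25.64 J
At Q: ½mv² + mgh₂ = mgh₁ − W_f
½mv² = 132.73 − 25.64 − 55.034 = 52.056 J
v = √(2 × 52.056/3.3) = 5.617 m/s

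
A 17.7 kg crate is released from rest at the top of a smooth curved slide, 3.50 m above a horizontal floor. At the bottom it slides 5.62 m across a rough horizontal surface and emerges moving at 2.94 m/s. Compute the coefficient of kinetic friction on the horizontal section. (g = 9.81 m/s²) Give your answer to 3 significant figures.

μ_k = 0.544

Applying the work–energy principle:
mgh = ½mv² + μ_k m g d
mgh = 607.73 J; ½mv² = 76.496 J
W_f = 607.73 − 76.496 = 531.2 J
μ_k = W_f/(mg·d) = 531.2/(173.6 × 5.62) = 0.5444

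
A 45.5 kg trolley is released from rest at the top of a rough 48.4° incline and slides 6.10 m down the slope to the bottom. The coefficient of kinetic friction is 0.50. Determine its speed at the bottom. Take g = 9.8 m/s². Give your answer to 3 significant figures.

Taking the bottom as reference, mgh = ½mv² + μ_k N L with h = L sinθ, N = mg cosθ:
mgh = mgL sinθ = (45.5)(9.8)(6.10)sin48.4° = 2034.0 J
W_f = μ_k mg cosθ · L = (0.50)(45.5)(9.8)cos48.4°·6.10 = 902.9 J
½mv² = 2034.0 − 902.9 = 1131.1 J
v = √(2 × 1131.1/45.5) = 7.051 m/s

v = 7.05 m/s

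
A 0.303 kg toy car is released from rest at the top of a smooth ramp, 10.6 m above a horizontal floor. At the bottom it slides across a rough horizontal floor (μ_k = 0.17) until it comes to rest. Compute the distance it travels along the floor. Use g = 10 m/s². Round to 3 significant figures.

d = 62.4 m

Energy bookkeeping (friction removes W_f = μ_k N d):
At rest all PE has been dissipated by friction: mgh = μ_k m g d
d = h/μ_k = 10.6/0.17 = 62.35 m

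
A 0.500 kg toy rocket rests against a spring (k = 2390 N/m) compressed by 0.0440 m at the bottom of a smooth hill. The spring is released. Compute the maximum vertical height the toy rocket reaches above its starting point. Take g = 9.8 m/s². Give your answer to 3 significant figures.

h = 0.472 m

At maximum height the toy rocket is at rest, so ½kx² = mgh
h = kx²/(2mg) = (2390)(0.0440)²/(2 × 0.500 × 9.8) = 0.4721 m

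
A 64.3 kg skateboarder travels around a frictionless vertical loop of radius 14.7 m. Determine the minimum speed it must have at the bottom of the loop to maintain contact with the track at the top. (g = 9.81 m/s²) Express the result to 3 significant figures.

v = 26.9 m/s

At the top: mg = mv_top²/r ⇒ v_top² = gr = 144.2 m²/s²
Energy from bottom to top (height 2r): ½mv_bot² = ½mv_top² + mg(2r)
v_bot² = gr + 4gr = 5gr = 721.0
v_bot = √(5gr) = 26.85 m/s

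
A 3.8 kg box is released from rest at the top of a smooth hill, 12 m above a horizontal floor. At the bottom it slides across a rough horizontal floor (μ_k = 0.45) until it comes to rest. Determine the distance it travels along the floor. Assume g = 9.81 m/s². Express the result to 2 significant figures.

d = 27 m

Applying the work–energy principle:
At rest all PE has been dissipated by friction: mgh = μ_k m g d
d = h/μ_k = 12/0.45 = 26.67 m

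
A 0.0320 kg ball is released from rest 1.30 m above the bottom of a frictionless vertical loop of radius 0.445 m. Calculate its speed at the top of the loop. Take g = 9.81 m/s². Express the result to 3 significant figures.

v = 2.84 m/s

Energy conservation: mgh = ½mv_top² + mg(2r)
v_top² = 2g(h − 2r) = 2(9.81)(1.30 − 0.8900) = 8.044
v_top = 2.836 m/s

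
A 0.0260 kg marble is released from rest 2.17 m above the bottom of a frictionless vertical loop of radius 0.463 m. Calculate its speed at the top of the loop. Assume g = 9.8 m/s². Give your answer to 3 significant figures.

Energy conservation: mgh = ½mv_top² + mg(2r)
v_top² = 2g(h − 2r) = 2(9.8)(2.17 − 0.9260) = 24.38
v_top = 4.938 m/s

v = 4.94 m/s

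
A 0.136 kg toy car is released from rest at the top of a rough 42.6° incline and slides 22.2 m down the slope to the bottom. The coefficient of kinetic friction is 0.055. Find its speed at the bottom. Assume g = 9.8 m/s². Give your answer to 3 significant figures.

Energy: mgh = ½mv² + W_f, with h = L sinθ and W_f = μ_k (mg cosθ) L
mgh = mgL sinθ = (0.136)(9.8)(22.2)sin42.6° = 20.028 J
W_f = μ_k mg cosθ · L = (0.055)(0.136)(9.8)cos42.6°·22.2 = 1.198 J
½mv² = 20.028 − 1.198 = 18.830 J
v = √(2 × 18.830/0.136) = 16.64 m/s

v = 16.6 m/s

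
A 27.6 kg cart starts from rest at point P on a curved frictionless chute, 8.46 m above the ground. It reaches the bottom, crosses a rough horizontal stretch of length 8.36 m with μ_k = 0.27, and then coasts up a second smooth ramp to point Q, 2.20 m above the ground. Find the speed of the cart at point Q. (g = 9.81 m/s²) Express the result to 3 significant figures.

Energy at P: mgh₁ = (27.6)(9.81)(8.46) = 2290.6 J
Friction loss: W_f = μ_k mg d = 611.2 J
At Q: ½mv² + mgh₂ = mgh₁ − W_f
½mv² = 2290.6 − 611.2 − 595.66 = 1083.8 J
v = √(2 × 1083.8/27.6) = 8.862 m/s

v = 8.86 m/s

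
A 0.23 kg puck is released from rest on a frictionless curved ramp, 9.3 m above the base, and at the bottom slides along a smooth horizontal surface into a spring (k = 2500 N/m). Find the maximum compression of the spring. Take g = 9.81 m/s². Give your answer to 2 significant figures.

Gravitational PE at the top equals spring PE at max compression: mgh = ½kx²
x = √(2mgh/k) = √(2 × 0.23 × 9.81 × 9.3 / 2500) = 0.1296 m

x = 0.13 m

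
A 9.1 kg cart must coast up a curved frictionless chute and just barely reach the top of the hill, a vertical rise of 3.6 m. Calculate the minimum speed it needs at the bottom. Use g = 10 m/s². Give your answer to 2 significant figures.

At the top it is momentarily at rest, so all KE converts to PE: ½mv² = mgh
v = √(2gh) = √(2 × 10 × 3.6) = 8.485 m/s

v = 8.5 m/s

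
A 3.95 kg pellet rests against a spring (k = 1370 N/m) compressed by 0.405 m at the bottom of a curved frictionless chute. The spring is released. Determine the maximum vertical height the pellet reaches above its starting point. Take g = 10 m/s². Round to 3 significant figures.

At maximum height the pellet is at rest, so ½kx² = mgh
h = kx²/(2mg) = (1370)(0.405)²/(2 × 3.95 × 10) = 2.844 m

h = 2.84 m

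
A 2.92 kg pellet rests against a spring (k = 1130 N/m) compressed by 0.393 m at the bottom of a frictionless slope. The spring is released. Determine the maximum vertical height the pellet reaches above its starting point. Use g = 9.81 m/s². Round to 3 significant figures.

h = 3.05 m

At maximum height the pellet is at rest, so ½kx² = mgh
h = kx²/(2mg) = (1130)(0.393)²/(2 × 2.92 × 9.81) = 3.046 m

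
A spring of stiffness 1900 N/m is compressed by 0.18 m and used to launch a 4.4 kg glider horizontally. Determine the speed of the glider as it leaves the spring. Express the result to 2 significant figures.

v = 3.7 m/s

Conservation of energy: ½kx² = ½mv²
v = x√(k/m) = 0.18 × √(1900/4.4) = 3.740 m/s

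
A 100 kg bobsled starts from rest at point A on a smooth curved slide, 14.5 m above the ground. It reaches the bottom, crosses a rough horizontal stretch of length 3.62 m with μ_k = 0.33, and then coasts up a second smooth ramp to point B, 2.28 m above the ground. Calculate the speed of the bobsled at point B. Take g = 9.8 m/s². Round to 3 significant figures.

Energy at A: mgh₁ = (100)(9.8)(14.5) = 14210 J
Friction loss: W_f = μ_k mg d = 1171 J
At B: ½mv² + mgh₂ = mgh₁ − W_f
½mv² = 14210 − 1171 − 2234.4 = 10805 J
v = √(2 × 10805/100) = 14.70 m/s

v = 14.7 m/s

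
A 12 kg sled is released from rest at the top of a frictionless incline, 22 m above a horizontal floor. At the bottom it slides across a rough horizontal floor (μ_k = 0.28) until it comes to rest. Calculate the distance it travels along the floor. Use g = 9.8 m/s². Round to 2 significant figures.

Energy at the top = energy at the end + work done against friction:
At rest all PE has been dissipated by friction: mgh = μ_k m g d
d = h/μ_k = 22/0.28 = 78.57 m

d = 79 m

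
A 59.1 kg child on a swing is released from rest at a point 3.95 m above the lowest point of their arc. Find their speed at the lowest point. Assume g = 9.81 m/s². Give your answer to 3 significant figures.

By conservation of mechanical energy, mgh = ½mv²
v = √(2gh) = √(2 × 9.81 × 3.95) = √77.499 = 8.803 m/s

v = 8.80 m/s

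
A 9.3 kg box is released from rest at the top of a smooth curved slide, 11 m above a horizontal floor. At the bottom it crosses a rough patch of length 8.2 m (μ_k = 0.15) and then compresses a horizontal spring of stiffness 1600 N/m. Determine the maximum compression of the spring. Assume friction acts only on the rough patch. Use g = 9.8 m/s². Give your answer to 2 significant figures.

Initial energy: E₁ = mgh = (9.3)(9.8)(11) = 1002.5 J
Friction removes W_f = μ_k mg d = (0.15)(9.3)(9.8)(8.2) = 112.1 J
Energy reaching the spring: E = 1002.5 − 112.1 = 890.44 J
At max compression ½kx² = E ⇒ x = √(2E/k) = √(2 × 890.44/1600) = 1.055 m

x = 1.1 m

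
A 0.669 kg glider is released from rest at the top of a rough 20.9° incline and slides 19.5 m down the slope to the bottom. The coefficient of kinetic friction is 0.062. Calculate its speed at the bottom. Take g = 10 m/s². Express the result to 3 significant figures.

Energy: mgh = ½mv² + W_f, with h = L sinθ and W_f = μ_k (mg cosθ) L
mgh = mgL sinθ = (0.669)(10)(19.5)sin20.9° = 46.538 J
W_f = μ_k mg cosθ · L = (0.062)(0.669)(10)cos20.9°·19.5 = 7.556 J
½mv² = 46.538 − 7.556 = 38.982 J
v = √(2 × 38.982/0.669) = 10.80 m/s

v = 10.8 m/s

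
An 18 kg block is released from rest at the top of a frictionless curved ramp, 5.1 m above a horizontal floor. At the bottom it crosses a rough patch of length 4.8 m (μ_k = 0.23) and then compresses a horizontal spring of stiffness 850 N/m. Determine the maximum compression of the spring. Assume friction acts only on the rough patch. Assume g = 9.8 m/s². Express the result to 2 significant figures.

x = 1.3 m

Initial energy: E₁ = mgh = (18)(9.8)(5.1) = 899.64 J
Friction removes W_f = μ_k mg d = (0.23)(18)(9.8)(4.8) = 194.7 J
Energy reaching the spring: E = 899.64 − 194.7 = 704.89 J
At max compression ½kx² = E ⇒ x = √(2E/k) = √(2 × 704.89/850) = 1.288 m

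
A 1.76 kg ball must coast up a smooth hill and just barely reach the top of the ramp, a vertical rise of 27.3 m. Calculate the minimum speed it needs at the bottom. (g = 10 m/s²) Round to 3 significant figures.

At the top it is momentarily at rest, so all KE converts to PE: ½mv² = mgh
v = √(2gh) = √(2 × 10 × 27.3) = 23.37 m/s

v = 23.4 m/s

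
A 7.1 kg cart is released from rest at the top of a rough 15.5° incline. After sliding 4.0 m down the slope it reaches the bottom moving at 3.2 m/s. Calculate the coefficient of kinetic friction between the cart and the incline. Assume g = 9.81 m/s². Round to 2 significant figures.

μ_k = 0.14

mgh = ½mv² + μ_k (mg cosθ) L, with h = L sinθ
mgL sinθ = 74.454 J; ½mv² = 36.352 J
W_f = 74.454 − 36.352 = 38.10 J
μ_k = W_f/(mg cosθ · L) = 38.10/(67.12 × 4.0) = 0.1419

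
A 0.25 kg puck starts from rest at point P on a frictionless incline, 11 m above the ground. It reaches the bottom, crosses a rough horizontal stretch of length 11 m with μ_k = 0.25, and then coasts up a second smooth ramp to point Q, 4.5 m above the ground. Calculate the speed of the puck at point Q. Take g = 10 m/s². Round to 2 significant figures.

v = 8.7 m/s

Energy at P: mgh₁ = (0.25)(10)(11) = 27.500 J
Friction loss: W_f = μ_k mg d = 6.875 J
At Q: ½mv² + mgh₂ = mgh₁ − W_f
½mv² = 27.500 − 6.875 − 11.250 = 9.3750 J
v = √(2 × 9.3750/0.25) = 8.660 m/s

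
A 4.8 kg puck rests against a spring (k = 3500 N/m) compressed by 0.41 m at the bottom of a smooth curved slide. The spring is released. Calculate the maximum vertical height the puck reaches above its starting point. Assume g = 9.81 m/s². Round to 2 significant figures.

h = 6.2 m

Energy conservation from release to the highest point: ½kx² = mgh
h = kx²/(2mg) = (3500)(0.41)²/(2 × 4.8 × 9.81) = 6.247 m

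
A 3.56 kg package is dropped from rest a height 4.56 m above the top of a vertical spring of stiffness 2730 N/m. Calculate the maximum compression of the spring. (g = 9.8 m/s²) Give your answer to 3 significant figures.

Measuring PE from the top of the relaxed spring, at max compression the package has dropped H + x with zero KE, so:
mg(H + x) = ½kx²
½(2730)x² − (3.56)(9.8)x − (3.56)(9.8)(4.56) = 0
1365x² − 34.89x − 159.1 = 0
x = [34.89 + √(1217 + 868627)]/(2 × 1365) = 0.3544 m

x = 0.354 m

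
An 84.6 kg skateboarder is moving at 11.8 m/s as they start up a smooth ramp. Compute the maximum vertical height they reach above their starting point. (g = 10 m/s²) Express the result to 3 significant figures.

h = 6.96 m

By energy conservation, ½mv² = mgh
h = v²/(2g) = 11.8²/(2 × 10) = 6.962 m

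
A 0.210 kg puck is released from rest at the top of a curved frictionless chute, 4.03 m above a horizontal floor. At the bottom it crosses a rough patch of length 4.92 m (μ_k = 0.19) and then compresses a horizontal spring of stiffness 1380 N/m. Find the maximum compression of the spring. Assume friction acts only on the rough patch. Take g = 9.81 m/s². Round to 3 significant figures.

Initial energy: E₁ = mgh = (0.210)(9.81)(4.03) = 8.3022 J
Friction removes W_f = μ_k mg d = (0.19)(0.210)(9.81)(4.92) = 1.926 J
Energy reaching the spring: E = 8.3022 − 1.926 = 6.3764 J
At max compression ½kx² = E ⇒ x = √(2E/k) = √(2 × 6.3764/1380) = 0.09613 m

x = 0.0961 m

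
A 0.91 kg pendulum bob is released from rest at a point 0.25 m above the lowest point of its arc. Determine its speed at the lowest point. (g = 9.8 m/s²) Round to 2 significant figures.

Mechanical energy is conserved (no friction): mgh = ½mv²
The mass cancels from both sides.
v = √(2gh) = √(2 × 9.8 × 0.25) = √4.9000 = 2.214 m/s

v = 2.2 m/s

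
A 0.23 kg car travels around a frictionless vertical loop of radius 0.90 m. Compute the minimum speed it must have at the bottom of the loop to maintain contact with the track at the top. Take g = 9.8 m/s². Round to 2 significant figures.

v = 6.6 m/s

At the top: mg = mv_top²/r ⇒ v_top² = gr = 8.820 m²/s²
Energy from bottom to top (height 2r): ½mv_bot² = ½mv_top² + mg(2r)
v_bot² = gr + 4gr = 5gr = 44.10
v_bot = √(5gr) = 6.641 m/s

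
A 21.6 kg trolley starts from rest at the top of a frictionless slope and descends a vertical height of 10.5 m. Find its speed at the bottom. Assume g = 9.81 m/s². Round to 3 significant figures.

v = 14.4 m/s

Equating total energy at the two states: mgh = ½mv²
v = √(2gh) = √(2 × 9.81 × 10.5) = √206.01 = 14.35 m/s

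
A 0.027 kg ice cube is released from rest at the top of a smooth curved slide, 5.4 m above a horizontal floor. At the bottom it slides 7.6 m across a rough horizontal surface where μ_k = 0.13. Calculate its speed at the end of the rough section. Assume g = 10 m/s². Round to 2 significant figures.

Energy at the top = energy at the end + work done against friction:
mgh = ½mv² + μ_k m g d
W_f = μ_k mg d = (0.13)(0.027)(10)(7.6) = 0.2668 J
½mv² = mgh − W_f = 1.4580 − 0.2668 = 1.1912 J
v = √(2 × 1.1912/0.027) = 9.394 m/s

v = 9.4 m/s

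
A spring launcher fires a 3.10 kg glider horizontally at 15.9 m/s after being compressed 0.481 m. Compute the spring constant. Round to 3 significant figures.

Energy stored in the spring equals the launch KE: ½kx² = ½mv²
k = mv²/x² = (3.10)(15.9)²/(0.481)² = 3387 N/m

k = 3390 N/m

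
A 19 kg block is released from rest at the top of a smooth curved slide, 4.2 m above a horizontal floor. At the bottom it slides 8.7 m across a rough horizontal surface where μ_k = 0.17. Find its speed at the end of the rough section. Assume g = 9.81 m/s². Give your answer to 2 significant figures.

Energy bookkeeping (friction removes W_f = μ_k N d):
mgh = ½mv² + μ_k m g d
W_f = μ_k mg d = (0.17)(19)(9.81)(8.7) = 275.7 J
½mv² = mgh − W_f = 782.84 − 275.7 = 507.17 J
v = √(2 × 507.17/19) = 7.307 m/s

v = 7.3 m/s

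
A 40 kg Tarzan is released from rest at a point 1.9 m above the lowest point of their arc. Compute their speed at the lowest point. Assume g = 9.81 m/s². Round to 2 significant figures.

v = 6.1 m/s

Mechanical energy is conserved (no friction): mgh = ½mv²
v = √(2gh) = √(2 × 9.81 × 1.9) = √37.278 = 6.106 m/s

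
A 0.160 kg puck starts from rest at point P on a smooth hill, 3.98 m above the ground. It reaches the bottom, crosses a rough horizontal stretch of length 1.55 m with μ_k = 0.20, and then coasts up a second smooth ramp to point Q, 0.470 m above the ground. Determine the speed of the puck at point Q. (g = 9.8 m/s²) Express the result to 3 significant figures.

v = 7.92 m/s

Energy at P: mgh₁ = (0.160)(9.8)(3.98) = 6.2406 J
Friction loss: W_f = μ_k mg d = 0.4861 J
At Q: ½mv² + mgh₂ = mgh₁ − W_f
½mv² = 6.2406 − 0.4861 − 0.73696 = 5.0176 J
v = √(2 × 5.0176/0.160) = 7.920 m/s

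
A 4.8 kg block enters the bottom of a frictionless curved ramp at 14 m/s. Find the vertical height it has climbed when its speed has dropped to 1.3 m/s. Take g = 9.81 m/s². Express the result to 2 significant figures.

Conservation of energy: ½mv₁² = ½mv₂² + mgh
h = (v₁² − v₂²)/(2g) = (14² − 1.3²)/(2 × 9.81) = 9.904 m

h = 9.9 m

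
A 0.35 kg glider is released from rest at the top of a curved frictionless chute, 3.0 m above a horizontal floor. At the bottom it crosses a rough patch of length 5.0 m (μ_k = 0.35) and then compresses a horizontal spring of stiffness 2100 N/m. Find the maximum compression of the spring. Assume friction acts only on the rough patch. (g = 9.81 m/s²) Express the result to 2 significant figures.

x = 0.064 m

Initial energy: E₁ = mgh = (0.35)(9.81)(3.0) = 10.300 J
Friction removes W_f = μ_k mg d = (0.35)(0.35)(9.81)(5.0) = 6.009 J
Energy reaching the spring: E = 10.300 − 6.009 = 4.2919 J
At max compression ½kx² = E ⇒ x = √(2E/k) = √(2 × 4.2919/2100) = 0.06393 m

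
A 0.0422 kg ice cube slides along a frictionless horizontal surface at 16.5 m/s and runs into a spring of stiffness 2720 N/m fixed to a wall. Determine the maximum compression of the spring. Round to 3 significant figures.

x = 0.0650 m

At max compression the cube is momentarily at rest: ½mv² = ½kx²
x = v√(m/k) = 16.5 × √(0.0422/2720) = 0.06499 m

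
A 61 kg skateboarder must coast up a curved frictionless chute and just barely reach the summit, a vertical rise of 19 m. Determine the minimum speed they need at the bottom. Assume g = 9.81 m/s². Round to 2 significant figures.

v = 19 m/s

At the top they are momentarily at rest, so all KE converts to PE: ½mv² = mgh
v = √(2gh) = √(2 × 9.81 × 19) = 19.31 m/s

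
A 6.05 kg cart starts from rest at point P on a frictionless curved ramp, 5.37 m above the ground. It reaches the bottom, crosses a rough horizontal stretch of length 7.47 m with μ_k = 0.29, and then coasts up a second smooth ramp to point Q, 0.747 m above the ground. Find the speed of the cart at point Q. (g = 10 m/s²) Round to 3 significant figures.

Energy at P: mgh₁ = (6.05)(10)(5.37) = 324.88 J
Friction loss: W_f = μ_k mg d = 131.1 J
At Q: ½mv² + mgh₂ = mgh₁ − W_f
½mv² = 324.88 − 131.1 − 45.194 = 148.63 J
v = √(2 × 148.63/6.05) = 7.010 m/s

v = 7.01 m/s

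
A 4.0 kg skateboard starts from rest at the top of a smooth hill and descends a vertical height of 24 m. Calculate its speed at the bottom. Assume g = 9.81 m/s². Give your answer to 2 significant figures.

Equating total energy at the two states: mgh = ½mv²
The mass cancels from both sides.
v = √(2gh) = √(2 × 9.81 × 24) = √470.88 = 21.70 m/s

v = 22 m/s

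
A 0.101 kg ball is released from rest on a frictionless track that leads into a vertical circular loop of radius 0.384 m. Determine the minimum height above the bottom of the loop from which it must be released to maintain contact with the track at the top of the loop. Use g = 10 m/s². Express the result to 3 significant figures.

At the top, for minimum speed gravity alone supplies the centripetal force: mg = mv_top²/r ⇒ v_top² = gr = 3.840 m²/s²
Energy conservation from release height h to the top (height 2r): mgh = ½mv_top² + mg(2r)
h = v_top²/(2g) + 2r = r/2 + 2r = 5r/2 = 0.9600 m

h = 0.960 m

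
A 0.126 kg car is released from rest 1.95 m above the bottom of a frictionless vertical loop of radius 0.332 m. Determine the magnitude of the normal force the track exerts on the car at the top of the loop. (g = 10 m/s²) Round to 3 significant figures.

N = 8.50 N

Energy from release to top (height 2r): mgh = ½mv_top² + mg(2r)
v_top² = 2g(h − 2r) = 2(10)(1.95 − 0.6640) = 25.720 m²/s²
At the top, both N and weight point toward the centre: N + mg = mv_top²/r
N = m(v_top²/r − g) = 0.126(25.720/0.332 − 10) = 8.501 N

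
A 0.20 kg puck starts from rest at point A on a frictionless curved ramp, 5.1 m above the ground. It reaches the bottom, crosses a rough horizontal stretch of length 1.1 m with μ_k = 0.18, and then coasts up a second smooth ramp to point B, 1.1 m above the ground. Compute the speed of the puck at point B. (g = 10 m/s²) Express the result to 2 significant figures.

Energy at A: mgh₁ = (0.20)(10)(5.1) = 10.200 J
Friction loss: W_f = μ_k mg d = 0.3960 J
At B: ½mv² + mgh₂ = mgh₁ − W_f
½mv² = 10.200 − 0.3960 − 2.2000 = 7.6040 J
v = √(2 × 7.6040/0.20) = 8.720 m/s

v = 8.7 m/s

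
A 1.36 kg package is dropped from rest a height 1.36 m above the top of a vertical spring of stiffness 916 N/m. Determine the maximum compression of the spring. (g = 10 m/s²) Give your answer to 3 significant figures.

x = 0.216 m

Measuring PE from the top of the relaxed spring, at max compression the package has dropped H + x with zero KE, so:
mg(H + x) = ½kx²
½(916)x² − (1.36)(10)x − (1.36)(10)(1.36) = 0
458.0x² − 13.60x − 18.50 = 0
x = [13.60 + √(185.0 + 33885)]/(2 × 458.0) = 0.2164 m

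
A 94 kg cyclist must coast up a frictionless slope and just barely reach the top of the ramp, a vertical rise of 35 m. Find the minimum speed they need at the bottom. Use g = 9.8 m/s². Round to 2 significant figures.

At the top they are momentarily at rest, so all KE converts to PE: ½mv² = mgh
v = √(2gh) = √(2 × 9.8 × 35) = 26.19 m/s

v = 26 m/s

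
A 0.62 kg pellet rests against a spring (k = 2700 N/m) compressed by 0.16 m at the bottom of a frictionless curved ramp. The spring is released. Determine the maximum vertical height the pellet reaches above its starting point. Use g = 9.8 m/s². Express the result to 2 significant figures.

h = 5.7 m

Energy conservation from release to the highest point: ½kx² = mgh
h = kx²/(2mg) = (2700)(0.16)²/(2 × 0.62 × 9.8) = 5.688 m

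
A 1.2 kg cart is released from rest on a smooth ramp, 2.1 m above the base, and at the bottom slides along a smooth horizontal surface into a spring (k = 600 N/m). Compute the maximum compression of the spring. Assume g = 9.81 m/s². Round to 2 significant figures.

x = 0.29 m

Gravitational PE at the top equals spring PE at max compression: mgh = ½kx²
x = √(2mgh/k) = √(2 × 1.2 × 9.81 × 2.1 / 600) = 0.2871 m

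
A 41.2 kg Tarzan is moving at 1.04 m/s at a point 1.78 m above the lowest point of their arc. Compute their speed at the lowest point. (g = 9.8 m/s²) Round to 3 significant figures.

v = 6.00 m/s

Energy conservation between the two points: ½mv₀² + mgh = ½mv²
The mass cancels from both sides.
v² = v₀² + 2gh = (1.04)² + 2(9.8)(1.78) = 35.970
v = √35.970 = 5.997 m/s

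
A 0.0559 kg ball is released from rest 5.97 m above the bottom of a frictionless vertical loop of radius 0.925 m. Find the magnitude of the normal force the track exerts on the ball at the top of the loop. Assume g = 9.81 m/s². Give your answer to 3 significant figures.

N = 4.34 N

Energy from release to top (height 2r): mgh = ½mv_top² + mg(2r)
v_top² = 2g(h − 2r) = 2(9.81)(5.97 − 1.850) = 80.834 m²/s²
At the top, both N and weight point toward the centre: N + mg = mv_top²/r
N = m(v_top²/r − g) = 0.0559(80.834/0.925 − 9.81) = 4.337 N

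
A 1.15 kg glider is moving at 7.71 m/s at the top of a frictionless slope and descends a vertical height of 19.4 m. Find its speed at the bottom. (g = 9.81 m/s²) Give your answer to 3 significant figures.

v = 21.0 m/s

Mechanical energy is conserved (no friction): ½mv₀² + mgh = ½mv²
v² = v₀² + 2gh = (7.71)² + 2(9.81)(19.4) = 440.07
v = √440.07 = 20.98 m/s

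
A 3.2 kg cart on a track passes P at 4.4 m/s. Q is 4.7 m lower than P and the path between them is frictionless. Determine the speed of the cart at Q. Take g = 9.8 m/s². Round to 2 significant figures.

Energy conservation between the two points: ½mv₀² + mgh = ½mv²
v² = v₀² + 2gh = (4.4)² + 2(9.8)(4.7) = 111.48
v = √111.48 = 10.56 m/s

v = 11 m/s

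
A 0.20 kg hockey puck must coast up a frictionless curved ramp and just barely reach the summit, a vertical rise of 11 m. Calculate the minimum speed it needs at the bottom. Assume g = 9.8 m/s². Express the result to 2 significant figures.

v = 15 m/s

At the top it is momentarily at rest, so all KE converts to PE: ½mv² = mgh
v = √(2gh) = √(2 × 9.8 × 11) = 14.68 m/s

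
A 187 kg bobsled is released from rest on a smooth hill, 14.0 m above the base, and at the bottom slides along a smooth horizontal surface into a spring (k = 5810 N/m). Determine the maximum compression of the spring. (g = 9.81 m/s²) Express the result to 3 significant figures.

x = 2.97 m

Energy conservation (no friction) from release to max compression: mgh = ½kx²
x = √(2mgh/k) = √(2 × 187 × 9.81 × 14.0 / 5810) = 2.973 m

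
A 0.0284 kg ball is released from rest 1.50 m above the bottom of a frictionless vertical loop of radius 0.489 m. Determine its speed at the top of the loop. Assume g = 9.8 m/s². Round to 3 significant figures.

Energy conservation: mgh = ½mv_top² + mg(2r)
v_top² = 2g(h − 2r) = 2(9.8)(1.50 − 0.9780) = 10.23
v_top = 3.199 m/s

v = 3.20 m/s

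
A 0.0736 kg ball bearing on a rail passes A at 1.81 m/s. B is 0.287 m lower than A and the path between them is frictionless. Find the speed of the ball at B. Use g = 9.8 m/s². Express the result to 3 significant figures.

Equating total energy at the two states: ½mv₀² + mgh = ½mv²
The mass cancels from both sides.
v² = v₀² + 2gh = (1.81)² + 2(9.8)(0.287) = 8.9013
v = √8.9013 = 2.984 m/s

v = 2.98 m/s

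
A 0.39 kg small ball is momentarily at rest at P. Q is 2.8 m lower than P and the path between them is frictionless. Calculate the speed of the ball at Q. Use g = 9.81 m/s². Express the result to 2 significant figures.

v = 7.4 m/s

By conservation of mechanical energy, mgh = ½mv²
v = √(2gh) = √(2 × 9.81 × 2.8) = √54.936 = 7.412 m/s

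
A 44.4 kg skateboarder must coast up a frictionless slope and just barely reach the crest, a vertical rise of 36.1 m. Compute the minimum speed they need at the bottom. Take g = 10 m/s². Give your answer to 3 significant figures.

v = 26.9 m/s

At the top they are momentarily at rest, so all KE converts to PE: ½mv² = mgh
v = √(2gh) = √(2 × 10 × 36.1) = 26.87 m/s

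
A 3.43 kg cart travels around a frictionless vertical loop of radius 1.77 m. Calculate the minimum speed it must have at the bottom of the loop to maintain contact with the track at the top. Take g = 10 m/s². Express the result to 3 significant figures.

At the top: mg = mv_top²/r ⇒ v_top² = gr = 17.70 m²/s²
Energy from bottom to top (height 2r): ½mv_bot² = ½mv_top² + mg(2r)
v_bot² = gr + 4gr = 5gr = 88.50
v_bot = √(5gr) = 9.407 m/s

v = 9.41 m/s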